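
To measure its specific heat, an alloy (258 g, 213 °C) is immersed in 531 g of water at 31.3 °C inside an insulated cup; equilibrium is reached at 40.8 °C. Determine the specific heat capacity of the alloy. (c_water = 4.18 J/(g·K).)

m_s c (T_s − T_f) = m_water c_water (T_f − T_0):
258×c×(213 − 40.8) = 531×4.18×(40.8 − 31.3)
44428 c = 21086  ⇒  c ≈ 0.4746 J/(g·K)

c ≈ 0.475 J/(g·K)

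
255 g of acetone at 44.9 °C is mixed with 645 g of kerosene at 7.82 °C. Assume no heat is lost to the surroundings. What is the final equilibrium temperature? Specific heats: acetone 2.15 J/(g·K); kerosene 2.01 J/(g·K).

T_f ≈ 18.8 °C

Heat lost by the acetone equals heat gained by the kerosene:
255*2.15*(44.9 − T) = 645*2.01*(T − 7.82)
548.25(44.9 − T) = 1296.4(T − 7.82)
1844.7 T = 34755  ⇒  T ≈ 18.84 °C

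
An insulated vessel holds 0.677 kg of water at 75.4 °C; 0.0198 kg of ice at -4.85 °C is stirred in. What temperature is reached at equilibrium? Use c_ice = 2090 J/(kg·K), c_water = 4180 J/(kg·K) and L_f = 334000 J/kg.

Taking heat into each body as positive, Σ m c ΔT = 0:
warm ice to 0 °C: 0.0198·2090·(0 − (-4.85)) = 200.7; melt ice: 0.0198·334000 = 6613.2; meltwater 0→T: 0.0198·4180·T = 82.76 T; water: 2829.9(T − 75.4)
2912.6 T = 213371 − 6813.9 = 206558
T ≈ 70.92 °C (positive, so assuming full melt was valid).

T_f ≈ 70.9 °C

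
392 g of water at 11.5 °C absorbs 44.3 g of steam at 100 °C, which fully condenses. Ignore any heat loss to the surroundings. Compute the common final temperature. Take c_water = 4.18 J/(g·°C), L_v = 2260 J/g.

Setting the total heat transfer to zero:
condense steam: −44.3·2260 = −100118
  condensate cools 100→T: 44.3·4.18·(T − 100) = 185.17(T − 100)
  original water: 1638.6(T − 11.5)
1823.7 T = 100118 + 18517 + 18843 = 137479
T ≈ 75.38 °C (< 100 °C, so full condensation is consistent).

T_f ≈ 75.4 °C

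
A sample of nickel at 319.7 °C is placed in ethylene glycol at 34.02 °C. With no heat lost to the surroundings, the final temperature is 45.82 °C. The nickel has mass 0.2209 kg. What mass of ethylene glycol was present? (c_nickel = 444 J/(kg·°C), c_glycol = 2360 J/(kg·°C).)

m ≈ 0.965 kg

Let T be the final temperature. ΣQ_i = 0:
0.2209×444×(45.82 − 319.7) + m×2360×(45.82 − 34.02) = 0
27848 m = 26862
m = 26862/27848 ≈ 0.9646 kg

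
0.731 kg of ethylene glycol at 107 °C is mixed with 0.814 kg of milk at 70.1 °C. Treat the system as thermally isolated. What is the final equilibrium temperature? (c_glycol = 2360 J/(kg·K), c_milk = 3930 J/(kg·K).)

T_f ≈ 83.0 °C

Energy conservation, ΣQ = 0:
0.731×2360×(T − 107) + 0.814×3930×(T − 70.1) = 0
1725.2(T − 107) + 3199(T − 70.1) = 0
(1725.2 + 3199) T = 1725.2×107 + 3199×70.1
T ≈ 83.03 °C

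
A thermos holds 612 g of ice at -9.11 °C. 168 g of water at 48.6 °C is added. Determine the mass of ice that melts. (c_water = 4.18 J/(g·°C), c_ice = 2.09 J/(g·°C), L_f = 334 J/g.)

Water can give up m c ΔT = 168×4.18×48.6 = 34129 J before reaching 0 °C.
Warming the ice to 0 °C takes 612×2.09×9.11 = 11652 J, leaving 22476 J for melting.
Fully melting the ice requires m_ice L_f = 612×334 = 204408 J.
That's not enough to melt it all — equilibrium is at 0 °C with ice remaining.
m_melted×334 = 22476  ⇒  m_melted ≈ 67.29 g.

m_melted ≈ 67.3 g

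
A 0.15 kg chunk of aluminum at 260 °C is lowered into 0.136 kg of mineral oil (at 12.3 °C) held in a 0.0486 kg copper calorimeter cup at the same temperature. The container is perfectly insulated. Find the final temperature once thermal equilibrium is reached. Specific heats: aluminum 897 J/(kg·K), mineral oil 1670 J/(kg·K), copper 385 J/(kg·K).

Energy conservation, ΣQ = 0:
0.15·897·(T − 260) + 0.136·1670·(T − 12.3) + 0.0486·385·(T − 12.3) = 0
134.55(T − 260) + 227.12(T − 12.3) + 18.71(T − 12.3) = 0
(134.55 + 227.12 + 18.71) T = 134.55·260 + 227.12·12.3 + 18.71·12.3
T = 38007/380.38 ≈ 99.92 °C

T_f ≈ 99.9 °C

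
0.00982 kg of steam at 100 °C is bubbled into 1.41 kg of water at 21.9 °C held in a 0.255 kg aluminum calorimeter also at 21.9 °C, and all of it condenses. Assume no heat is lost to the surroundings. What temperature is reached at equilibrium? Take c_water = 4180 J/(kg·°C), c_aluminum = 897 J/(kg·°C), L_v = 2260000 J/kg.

T_f ≈ 26.0 °C

Conservation of energy gives ΣQ = 0:
steam→water at 100 °C releases m L_v = 0.00982·2260000 = 22193
  condensed water 100 °C→T: 41.05(T − 100)
  water warms: 1.41·4180·(T − 21.9) = 5893.8(T − 21.9)
  aluminum cup: 0.255·897·(T − 21.9) = 228.74(T − 21.9)
6163.6 T = 22193 + 4104.8 + 134084 = 160381
T ≈ 26.02 °C (< 100 °C, so full condensation is consistent).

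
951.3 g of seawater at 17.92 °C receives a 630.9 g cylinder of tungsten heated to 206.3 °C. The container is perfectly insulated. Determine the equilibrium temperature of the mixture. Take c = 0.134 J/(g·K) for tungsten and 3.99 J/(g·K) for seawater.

T_f ≈ 22.0 °C

T_f is the heat-capacity-weighted average of the initial temperatures:
T_f = (84.54·206.3 + 3795.7·17.92) / (84.54 + 3795.7)
    = 85459 / 3880.2 ≈ 22.02 °C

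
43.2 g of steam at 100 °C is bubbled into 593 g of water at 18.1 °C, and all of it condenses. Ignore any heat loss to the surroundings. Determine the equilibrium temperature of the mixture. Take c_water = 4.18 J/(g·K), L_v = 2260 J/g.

T_f ≈ 60.4 °C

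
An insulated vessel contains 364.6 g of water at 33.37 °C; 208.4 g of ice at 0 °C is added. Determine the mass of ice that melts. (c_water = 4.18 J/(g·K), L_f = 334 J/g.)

m_melted ≈ 152 g

Cooling the water to 0 °C releases 364.6·4.18·33.37 = 50857 J.
Melting all 208.4 g of ice would need 208.4·334 = 69606 J.
That's not enough to melt it all — equilibrium is at 0 °C with ice remaining.
Mass melted = 50857/334 ≈ 152.3 g.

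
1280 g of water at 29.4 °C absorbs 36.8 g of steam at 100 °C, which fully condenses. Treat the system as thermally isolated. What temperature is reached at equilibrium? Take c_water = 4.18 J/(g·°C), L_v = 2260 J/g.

T_f ≈ 46.5 °C

Sum of m c ΔT and latent-heat terms is zero:
steam→water at 100 °C releases m L_v = 36.8·2260 = 83168; condensed water 100 °C→T: 153.82(T − 100); original water: 5350.4(T − 29.4)
5504.2 T = 83168 + 15382 + 157302 = 255852
T ≈ 46.48 °C — below 100 °C, confirming all the steam condensed.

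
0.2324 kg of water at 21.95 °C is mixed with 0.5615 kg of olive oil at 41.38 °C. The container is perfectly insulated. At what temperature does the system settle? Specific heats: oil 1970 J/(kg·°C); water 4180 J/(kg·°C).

T_f = Σ m_i c_i T_i / Σ m_i c_i:
T_f = (1106.2×41.38 + 971.43×21.95) / (1106.2 + 971.43)
    = 67096 / 2077.6 ≈ 32.29 °C

T_f ≈ 32.3 °C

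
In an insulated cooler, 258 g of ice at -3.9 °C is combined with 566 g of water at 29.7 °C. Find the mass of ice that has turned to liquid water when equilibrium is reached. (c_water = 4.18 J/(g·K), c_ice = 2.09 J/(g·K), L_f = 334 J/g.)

Heat available from the water dropping to 0 °C: 566·4.18·29.7 = 70267 J.
Warming the ice to 0 °C takes 258·2.09·3.9 = 2103 J, leaving 68164 J for melting.
Melting all 258 g of ice would need 258·334 = 86172 J.
68164 J < 86172 J, so only part of the ice melts and the system sits at 0 °C.
Mass melted = 68164/334 ≈ 204.1 g.

m_melted ≈ 204 g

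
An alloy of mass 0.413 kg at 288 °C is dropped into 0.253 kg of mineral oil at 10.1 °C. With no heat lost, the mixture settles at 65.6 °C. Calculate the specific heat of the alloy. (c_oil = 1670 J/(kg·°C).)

Net heat exchanged in the isolated system is zero:
0.413·c·(65.6 − 288) + 0.253·1670·(65.6 − 10.1) = 0
-91.85 c = -23449
c = -23449/-91.85 ≈ 255.3 J/(kg·°C)

c ≈ 255 J/(kg·°C)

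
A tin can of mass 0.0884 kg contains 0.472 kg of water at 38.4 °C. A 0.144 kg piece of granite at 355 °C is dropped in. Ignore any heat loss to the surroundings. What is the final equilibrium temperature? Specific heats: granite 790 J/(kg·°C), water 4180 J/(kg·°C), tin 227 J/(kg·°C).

T_f ≈ 55.5 °C

Net heat exchanged in the isolated system is zero:
0.144*790*(T − 355) + 0.472*4180*(T − 38.4) + 0.0884*227*(T − 38.4) = 0
113.76(T − 355) + 1973(T − 38.4) + 20.07(T − 38.4) = 0
2106.8 T = 116917
T ≈ 55.50 °C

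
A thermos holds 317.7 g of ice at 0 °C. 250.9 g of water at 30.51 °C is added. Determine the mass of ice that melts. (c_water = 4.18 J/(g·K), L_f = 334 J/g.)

Heat available from the water dropping to 0 °C: 250.9×4.18×30.51 = 31998 J.
Melting all 317.7 g of ice would need 317.7×334 = 106112 J.
That's not enough to melt it all — equilibrium is at 0 °C with ice remaining.
m_melt = 31998 / L_f = 95.8 g.

m_melted ≈ 95.8 g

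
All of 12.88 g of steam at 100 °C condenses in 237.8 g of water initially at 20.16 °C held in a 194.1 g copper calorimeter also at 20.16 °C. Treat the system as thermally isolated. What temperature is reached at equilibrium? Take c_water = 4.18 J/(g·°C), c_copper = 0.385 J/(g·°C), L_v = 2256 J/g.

T_f ≈ 49.9 °C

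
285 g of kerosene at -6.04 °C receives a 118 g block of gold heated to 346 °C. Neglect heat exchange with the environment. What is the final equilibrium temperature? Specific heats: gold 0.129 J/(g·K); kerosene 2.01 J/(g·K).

Net heat exchanged in the isolated system is zero:
118×0.129×(T − 346) + 285×2.01×(T − (-6.04)) = 0
15.22(T − 346) + 572.85(T − (-6.04)) = 0
(15.22 + 572.85) T = 15.22×346 + 572.85×(-6.04)
T = 1806.8 / 588.07 = 3.07 °C

T_f ≈ 3.1 °C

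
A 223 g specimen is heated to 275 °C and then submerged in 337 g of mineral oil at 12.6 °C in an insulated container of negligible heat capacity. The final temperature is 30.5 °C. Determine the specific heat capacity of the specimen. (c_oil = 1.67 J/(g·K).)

Heat gained plus heat lost sum to zero:
223×c×(30.5 − 275) + 337×1.67×(30.5 − 12.6) = 0
-54524 c = -10074
c = -10074/-54524 ≈ 0.1848 J/(g·K)

c ≈ 0.185 J/(g·K)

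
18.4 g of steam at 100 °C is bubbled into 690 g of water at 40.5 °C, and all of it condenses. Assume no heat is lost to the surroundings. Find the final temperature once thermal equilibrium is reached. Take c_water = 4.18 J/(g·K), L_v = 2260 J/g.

T_f ≈ 56.1 °C

Setting the total heat transfer to zero:
latent heat released on condensation: 18.4·2260 = 41584
  condensate cools 100→T: 18.4·4.18·(T − 100) = 76.91(T − 100)
  original water: 2884.2(T − 40.5)
2961.1 T = 41584 + 7691.2 + 116810 = 166085
T ≈ 56.09 °C — below 100 °C, confirming all the steam condensed.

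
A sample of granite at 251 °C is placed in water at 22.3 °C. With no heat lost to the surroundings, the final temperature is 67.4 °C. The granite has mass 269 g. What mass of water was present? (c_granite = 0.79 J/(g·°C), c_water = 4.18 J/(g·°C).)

|Q_granite| = |Q_water|:
269·0.79·(251 − 67.4) = m·4.18·(67.4 − 22.3)
188.52 m = 39017  ⇒  m ≈ 207 g

m ≈ 207 g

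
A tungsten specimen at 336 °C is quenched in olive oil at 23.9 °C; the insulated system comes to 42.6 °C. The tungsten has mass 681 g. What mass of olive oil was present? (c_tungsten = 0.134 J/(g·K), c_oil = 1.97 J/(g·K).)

m ≈ 727 g

Heat gained plus heat lost sum to zero:
681×0.134×(42.6 − 336) + m×1.97×(42.6 − 23.9) = 0
36.84 m = 26774
m = 26774/36.84 ≈ 726.8 g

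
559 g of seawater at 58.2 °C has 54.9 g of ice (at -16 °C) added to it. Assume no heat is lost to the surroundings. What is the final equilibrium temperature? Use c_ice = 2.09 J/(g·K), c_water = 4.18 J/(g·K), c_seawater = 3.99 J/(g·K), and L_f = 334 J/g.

Sum of m c ΔT and latent-heat terms is zero:
ice -16→0 °C: 54.9×2.09×16 = 1835.9
  latent heat to melt: 54.9×334 = 18337
  warm the meltwater: 229.48 T
  seawater cools: 559×3.99×(T − 58.2) = 2230.4(T − 58.2)
2459.9 T = 129810 − 20172 = 109637
T ≈ 44.57 °C. Since T > 0 °C, the all-ice-melts assumption holds.

T_f ≈ 44.6 °C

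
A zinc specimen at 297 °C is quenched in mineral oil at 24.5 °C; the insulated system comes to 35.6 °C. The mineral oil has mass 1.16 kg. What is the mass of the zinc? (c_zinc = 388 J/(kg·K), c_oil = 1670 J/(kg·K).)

Let T be the final temperature. ΣQ_i = 0:
m×388×(35.6 − 297) + 1.16×1670×(35.6 − 24.5) = 0
-101423 m = -21503
m = -21503/-101423 ≈ 0.212 kg

m ≈ 0.212 kg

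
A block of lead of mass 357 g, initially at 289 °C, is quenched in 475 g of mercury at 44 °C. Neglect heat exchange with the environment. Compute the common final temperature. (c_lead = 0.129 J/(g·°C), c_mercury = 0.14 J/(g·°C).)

T_f ≈ 144.2 °C

Taking heat into each body as positive, Σ m c ΔT = 0:
357×0.129×(T − 289) + 475×0.14×(T − 44) = 0
112.55 T = 16235
T = 16235/112.55 ≈ 144.25 °C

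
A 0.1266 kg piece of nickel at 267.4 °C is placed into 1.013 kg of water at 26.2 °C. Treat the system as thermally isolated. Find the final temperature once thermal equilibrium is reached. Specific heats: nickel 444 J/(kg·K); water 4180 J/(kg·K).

T_f ≈ 29.4 °C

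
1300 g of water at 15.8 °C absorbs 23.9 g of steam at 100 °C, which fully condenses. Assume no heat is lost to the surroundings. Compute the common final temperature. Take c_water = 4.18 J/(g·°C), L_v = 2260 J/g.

T_f ≈ 27.1 °C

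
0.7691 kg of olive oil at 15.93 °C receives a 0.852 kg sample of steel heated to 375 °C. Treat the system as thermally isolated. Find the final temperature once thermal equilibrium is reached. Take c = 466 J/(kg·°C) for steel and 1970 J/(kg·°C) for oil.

Heat lost by the steel equals heat gained by the oil:
0.852×466×(375 − T) = 0.7691×1970×(T − 15.93)
397.03(375 − T) = 1515.1(T − 15.93)
1912.2 T = 173023  ⇒  T ≈ 90.49 °C

T_f ≈ 90.5 °C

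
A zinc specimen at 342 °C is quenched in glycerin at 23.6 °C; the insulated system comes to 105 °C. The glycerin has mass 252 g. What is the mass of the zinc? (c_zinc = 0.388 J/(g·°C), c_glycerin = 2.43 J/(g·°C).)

|Q_zinc| = |Q_glycerin|:
m·0.388·(342 − 105) = 252·2.43·(105 − 23.6)
91.96 m = 49846  ⇒  m ≈ 542.1 g

m ≈ 542 g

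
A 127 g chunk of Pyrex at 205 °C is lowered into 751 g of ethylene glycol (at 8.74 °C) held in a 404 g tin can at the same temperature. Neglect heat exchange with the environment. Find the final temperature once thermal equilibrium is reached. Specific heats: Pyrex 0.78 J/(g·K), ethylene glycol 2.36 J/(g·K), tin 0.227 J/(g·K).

T_f ≈ 18.6 °C

Heat gained plus heat lost sum to zero:
127*0.78*(T − 205) + 751*2.36*(T − 8.74) + 404*0.227*(T − 8.74) = 0
99.06(T − 205) + 1772.4(T − 8.74) + 91.71(T − 8.74) = 0
(99.06 + 1772.4 + 91.71) T = 99.06*205 + 1772.4*8.74 + 91.71*8.74
T = 36599/1963.1 ≈ 18.64 °C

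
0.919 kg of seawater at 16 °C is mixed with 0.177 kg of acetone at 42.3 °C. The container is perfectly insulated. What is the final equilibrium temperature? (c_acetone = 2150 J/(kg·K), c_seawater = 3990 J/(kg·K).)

T_f ≈ 18.5 °C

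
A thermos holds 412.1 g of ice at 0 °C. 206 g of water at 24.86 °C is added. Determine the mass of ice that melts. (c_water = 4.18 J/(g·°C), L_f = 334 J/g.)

Cooling the water to 0 °C releases 206·4.18·24.86 = 21406 J.
Fully melting the ice requires m_ice L_f = 412.1·334 = 137641 J.
Since 21406 < 137641 J, not all the ice melts; equilibrium is at 0 °C.
Mass melted = 21406/334 ≈ 64.09 g.

m_melted ≈ 64.1 g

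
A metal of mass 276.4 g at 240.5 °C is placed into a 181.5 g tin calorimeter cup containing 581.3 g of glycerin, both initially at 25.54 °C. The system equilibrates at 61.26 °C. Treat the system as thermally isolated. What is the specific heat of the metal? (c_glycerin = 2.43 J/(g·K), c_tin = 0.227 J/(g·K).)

Let T be the final temperature. ΣQ_i = 0:
276.4·c·(61.26 − 240.5) + 581.3·2.43·(61.26 − 25.54) + 181.5·0.227·(61.26 − 25.54) = 0
-49542 c = -51928
c = -51928/-49542 ≈ 1.048 J/(g·K)

c ≈ 1.05 J/(g·K)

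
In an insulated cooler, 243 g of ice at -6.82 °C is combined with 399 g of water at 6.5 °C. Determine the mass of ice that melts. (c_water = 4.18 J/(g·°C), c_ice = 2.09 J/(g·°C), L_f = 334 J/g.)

Cooling the water to 0 °C releases 399·4.18·6.5 = 10841 J.
Of that, 243·2.09·6.82 = 3463.7 J goes to bring the ice to 0 °C, leaving 7377.2 J.
Fully melting the ice requires m_ice L_f = 243·334 = 81162 J.
That's not enough to melt it all — equilibrium is at 0 °C with ice remaining.
m_melted·334 = 7377.2  ⇒  m_melted ≈ 22.09 g.

m_melted ≈ 22.1 g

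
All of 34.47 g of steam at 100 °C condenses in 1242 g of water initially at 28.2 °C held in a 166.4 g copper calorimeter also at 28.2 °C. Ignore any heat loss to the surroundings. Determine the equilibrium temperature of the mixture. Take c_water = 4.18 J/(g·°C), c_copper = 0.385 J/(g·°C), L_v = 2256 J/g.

T_f ≈ 44.5 °C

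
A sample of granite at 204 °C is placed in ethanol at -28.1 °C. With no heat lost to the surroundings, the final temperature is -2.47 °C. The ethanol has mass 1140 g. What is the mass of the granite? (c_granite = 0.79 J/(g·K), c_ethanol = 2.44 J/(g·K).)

m ≈ 437 g

Setting the total heat transfer to zero:
m·0.79·(-2.47 − 204) + 1140·2.44·(-2.47 − (-28.1)) = 0
-163.11 m = -71292
m = -71292/-163.11 ≈ 437.1 g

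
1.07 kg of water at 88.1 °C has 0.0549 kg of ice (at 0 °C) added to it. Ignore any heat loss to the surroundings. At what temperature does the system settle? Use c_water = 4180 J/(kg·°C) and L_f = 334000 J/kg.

T_f ≈ 79.9 °C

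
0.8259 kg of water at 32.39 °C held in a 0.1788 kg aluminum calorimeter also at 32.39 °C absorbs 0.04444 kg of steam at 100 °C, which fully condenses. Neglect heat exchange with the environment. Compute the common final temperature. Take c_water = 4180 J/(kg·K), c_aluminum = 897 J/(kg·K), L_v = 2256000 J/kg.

T_f ≈ 62.1 °C

Conservation of energy gives ΣQ = 0:
latent heat released on condensation: 0.04444×2256000 = 100257
  condensed water 100 °C→T: 185.76(T − 100)
  original water: 3452.3(T − 32.39)
  cup: 160.38(T − 32.39)
3798.4 T = 100257 + 18576 + 117014 = 235846
T ≈ 62.09 °C — below 100 °C, confirming all the steam condensed.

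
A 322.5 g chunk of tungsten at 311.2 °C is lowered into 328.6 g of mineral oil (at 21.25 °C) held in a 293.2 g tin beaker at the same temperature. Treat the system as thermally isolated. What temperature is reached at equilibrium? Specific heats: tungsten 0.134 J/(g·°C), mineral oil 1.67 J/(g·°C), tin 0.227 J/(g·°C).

T_f ≈ 40.3 °C

Net heat exchanged in the isolated system is zero:
322.5×0.134×(T − 311.2) + 328.6×1.67×(T − 21.25) + 293.2×0.227×(T − 21.25) = 0
43.22(T − 311.2) + 548.76(T − 21.25) + 66.56(T − 21.25) = 0
(43.22 + 548.76 + 66.56) T = 43.22×311.2 + 548.76×21.25 + 66.56×21.25
T = 26524 / 658.53 = 40.3 °C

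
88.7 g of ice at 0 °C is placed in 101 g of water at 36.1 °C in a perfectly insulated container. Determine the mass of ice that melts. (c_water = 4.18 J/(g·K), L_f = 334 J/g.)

m_melted ≈ 45.6 g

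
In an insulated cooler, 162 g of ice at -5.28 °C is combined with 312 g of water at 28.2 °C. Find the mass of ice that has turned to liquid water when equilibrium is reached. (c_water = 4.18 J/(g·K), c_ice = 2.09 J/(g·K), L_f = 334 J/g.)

Heat available from the water dropping to 0 °C: 312×4.18×28.2 = 36777 J.
Of that, 162×2.09×5.28 = 1787.7 J goes to bring the ice to 0 °C, leaving 34990 J.
To melt every bit of ice: 162×334 = 54108 J.
Since 34990 < 54108 J, not all the ice melts; equilibrium is at 0 °C.
m_melt = 34990 / L_f = 104.8 g.

m_melted ≈ 105 g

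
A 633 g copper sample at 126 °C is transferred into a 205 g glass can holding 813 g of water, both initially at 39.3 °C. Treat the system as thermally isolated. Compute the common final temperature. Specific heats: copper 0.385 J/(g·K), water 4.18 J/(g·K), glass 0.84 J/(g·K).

T_f ≈ 44.8 °C

Energy conservation, ΣQ = 0:
633*0.385*(T − 126) + 813*4.18*(T − 39.3) + 205*0.84*(T − 39.3) = 0
243.71(T − 126) + 3398.3(T − 39.3) + 172.2(T − 39.3) = 0
(243.71 + 3398.3 + 172.2) T = 243.71*126 + 3398.3*39.3 + 172.2*39.3
T = 171029/3814.2 ≈ 44.84 °C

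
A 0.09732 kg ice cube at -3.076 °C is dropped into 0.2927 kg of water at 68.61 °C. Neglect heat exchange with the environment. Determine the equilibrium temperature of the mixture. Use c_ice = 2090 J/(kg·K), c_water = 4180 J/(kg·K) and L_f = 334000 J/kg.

Setting the total heat transfer to zero:
ice -3.076→0 °C: 0.09732×2090×3.076 = 625.65; fusion: m_ice L_f = 0.09732×334000 = 32505; meltwater 0→T: 0.09732×4180×T = 406.8 T; water cools: 0.2927×4180×(T − 68.61) = 1223.5(T − 68.61)
1630.3 T = 83943 − 33131 = 50813
T ≈ 31.17 °C. Since T > 0 °C, the all-ice-melts assumption holds.

T_f ≈ 31.2 °C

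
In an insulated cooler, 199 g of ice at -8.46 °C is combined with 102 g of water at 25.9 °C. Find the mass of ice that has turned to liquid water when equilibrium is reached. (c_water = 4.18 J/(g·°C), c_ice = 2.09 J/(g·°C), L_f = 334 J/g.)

Heat available from the water dropping to 0 °C: 102·4.18·25.9 = 11043 J.
Of that, 199·2.09·8.46 = 3518.6 J goes to bring the ice to 0 °C, leaving 7524.1 J.
Fully melting the ice requires m_ice L_f = 199·334 = 66466 J.
That's not enough to melt it all — equilibrium is at 0 °C with ice remaining.
m_melted·334 = 7524.1  ⇒  m_melted ≈ 22.53 g.

m_melted ≈ 22.5 g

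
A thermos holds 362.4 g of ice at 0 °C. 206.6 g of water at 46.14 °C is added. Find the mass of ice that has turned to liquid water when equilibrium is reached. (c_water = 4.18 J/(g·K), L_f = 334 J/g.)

Cooling the water to 0 °C releases 206.6×4.18×46.14 = 39846 J.
Melting all 362.4 g of ice would need 362.4×334 = 121042 J.
39846 J < 121042 J, so only part of the ice melts and the system sits at 0 °C.
Mass melted = 39846/334 ≈ 119.3 g.

m_melted ≈ 119 g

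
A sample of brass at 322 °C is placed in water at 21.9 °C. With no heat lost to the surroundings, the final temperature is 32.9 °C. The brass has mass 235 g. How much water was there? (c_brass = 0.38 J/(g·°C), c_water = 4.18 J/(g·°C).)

m ≈ 561 g

Let T be the final temperature. ΣQ_i = 0:
235·0.38·(32.9 − 322) + m·4.18·(32.9 − 21.9) = 0
45.98 m = 25817
m = 25817/45.98 ≈ 561.5 g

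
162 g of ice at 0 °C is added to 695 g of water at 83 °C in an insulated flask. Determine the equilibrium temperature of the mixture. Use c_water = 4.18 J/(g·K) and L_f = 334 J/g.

T_f ≈ 52.2 °C

Setting the total heat transfer to zero:
latent heat to melt: 162·334 = 54108
  meltwater 0→T: 162·4.18·T = 677.16 T
  water cools: 695·4.18·(T − 83) = 2905.1(T − 83)
3582.3 T = 241123 − 54108 = 187015
T ≈ 52.21 °C — above 0 °C, consistent with complete melting.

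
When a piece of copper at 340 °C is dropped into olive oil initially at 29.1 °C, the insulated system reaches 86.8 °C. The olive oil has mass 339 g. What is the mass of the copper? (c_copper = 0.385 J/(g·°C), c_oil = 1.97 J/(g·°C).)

|Q_copper| = |Q_oil|:
m×0.385×(340 − 86.8) = 339×1.97×(86.8 − 29.1)
97.48 m = 38534  ⇒  m ≈ 395.3 g

m ≈ 395 g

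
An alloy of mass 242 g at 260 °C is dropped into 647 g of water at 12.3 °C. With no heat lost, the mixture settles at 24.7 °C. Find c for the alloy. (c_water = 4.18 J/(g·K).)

Let T be the final temperature. ΣQ_i = 0:
242×c×(24.7 − 260) + 647×4.18×(24.7 − 12.3) = 0
-56943 c = -33535
c = -33535/-56943 ≈ 0.5889 J/(g·K)

c ≈ 0.589 J/(g·K)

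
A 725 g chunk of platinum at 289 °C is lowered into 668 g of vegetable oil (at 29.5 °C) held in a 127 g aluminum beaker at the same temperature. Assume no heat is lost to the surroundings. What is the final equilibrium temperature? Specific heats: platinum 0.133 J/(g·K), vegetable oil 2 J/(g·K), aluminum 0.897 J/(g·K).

With ΣQ=0 the equilibrium temperature is the m·c-weighted mean:
T_f = (96.43×289 + 1336×29.5 + 113.92×29.5) / (96.43 + 1336 + 113.92)
    = 70639 / 1546.3 ≈ 45.68 °C

T_f ≈ 45.7 °C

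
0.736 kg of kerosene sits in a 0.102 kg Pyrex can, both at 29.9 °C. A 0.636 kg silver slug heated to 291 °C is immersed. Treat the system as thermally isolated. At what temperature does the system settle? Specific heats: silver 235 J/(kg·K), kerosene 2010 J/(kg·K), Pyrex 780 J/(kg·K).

T_f ≈ 52.7 °C

Let T be the final temperature. ΣQ_i = 0:
0.636×235×(T − 291) + 0.736×2010×(T − 29.9) + 0.102×780×(T − 29.9) = 0
1708.4 T = 90105
T = 90105/1708.4 ≈ 52.74 °C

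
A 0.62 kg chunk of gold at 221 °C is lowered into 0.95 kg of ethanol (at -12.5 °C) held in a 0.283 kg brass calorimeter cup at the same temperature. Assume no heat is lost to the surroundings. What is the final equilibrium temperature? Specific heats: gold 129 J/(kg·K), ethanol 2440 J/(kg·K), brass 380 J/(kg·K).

T_f ≈ -5.0 °C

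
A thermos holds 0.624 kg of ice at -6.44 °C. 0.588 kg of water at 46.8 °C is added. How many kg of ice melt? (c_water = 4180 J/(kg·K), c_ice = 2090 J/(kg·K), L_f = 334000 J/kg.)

Cooling the water to 0 °C releases 0.588×4180×46.8 = 115027 J.
Of that, 0.624×2090×6.44 = 8398.8 J goes to bring the ice to 0 °C, leaving 106628 J.
To melt every bit of ice: 0.624×334000 = 208416 J.
Since 106628 < 208416 J, not all the ice melts; equilibrium is at 0 °C.
Mass melted = 106628/334000 ≈ 0.3192 kg.

m_melted ≈ 0.319 kg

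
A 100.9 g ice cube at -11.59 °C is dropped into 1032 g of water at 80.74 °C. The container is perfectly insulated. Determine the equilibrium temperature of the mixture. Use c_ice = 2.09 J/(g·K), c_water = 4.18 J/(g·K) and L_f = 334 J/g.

T_f ≈ 65.9 °C

Sum of m c ΔT and latent-heat terms is zero:
warm ice to 0 °C: 100.9×2.09×(0 − (-11.59)) = 2444.1; melt ice: 100.9×334 = 33701; warm the meltwater: 421.76 T; water: 4313.8(T − 80.74)
4735.5 T = 348293 − 36145 = 312148
T ≈ 65.92 °C (positive, so assuming full melt was valid).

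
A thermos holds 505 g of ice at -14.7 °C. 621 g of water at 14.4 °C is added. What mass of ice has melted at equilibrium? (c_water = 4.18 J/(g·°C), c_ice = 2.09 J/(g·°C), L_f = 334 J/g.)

Water can give up m c ΔT = 621×4.18×14.4 = 37379 J before reaching 0 °C.
Warming the ice to 0 °C takes 505×2.09×14.7 = 15515 J, leaving 21864 J for melting.
Fully melting the ice requires m_ice L_f = 505×334 = 168670 J.
21864 J < 168670 J, so only part of the ice melts and the system sits at 0 °C.
m_melt = 21864 / L_f = 65.46 g.

m_melted ≈ 65.5 g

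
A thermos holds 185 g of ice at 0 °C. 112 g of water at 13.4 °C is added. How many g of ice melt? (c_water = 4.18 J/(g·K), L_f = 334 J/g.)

m_melted ≈ 18.8 g

Cooling the water to 0 °C releases 112×4.18×13.4 = 6273.3 J.
To melt every bit of ice: 185×334 = 61790 J.
Since 6273.3 < 61790 J, not all the ice melts; equilibrium is at 0 °C.
Mass melted = 6273.3/334 ≈ 18.78 g.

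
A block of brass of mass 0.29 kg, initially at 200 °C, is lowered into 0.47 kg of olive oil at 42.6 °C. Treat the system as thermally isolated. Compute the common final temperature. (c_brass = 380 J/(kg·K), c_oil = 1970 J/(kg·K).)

T_f ≈ 59.3 °C

With ΣQ=0 the equilibrium temperature is the m·c-weighted mean:
T_f = (110.2×200 + 925.9×42.6) / (110.2 + 925.9)
    = 61483 / 1036.1 ≈ 59.34 °C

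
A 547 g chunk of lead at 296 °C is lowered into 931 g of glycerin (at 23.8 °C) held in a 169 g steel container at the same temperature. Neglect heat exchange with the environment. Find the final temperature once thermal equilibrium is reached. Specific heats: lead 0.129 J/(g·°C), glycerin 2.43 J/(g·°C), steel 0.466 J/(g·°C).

T_f ≈ 31.8 °C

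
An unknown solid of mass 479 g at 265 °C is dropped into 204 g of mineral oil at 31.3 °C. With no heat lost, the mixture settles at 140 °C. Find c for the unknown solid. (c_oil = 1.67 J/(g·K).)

m_s c (T_s − T_f) = m_oil c_oil (T_f − T_0):
479×c×(265 − 140) = 204×1.67×(140 − 31.3)
59875 c = 37032  ⇒  c ≈ 0.6185 J/(g·K)

c ≈ 0.618 J/(g·K)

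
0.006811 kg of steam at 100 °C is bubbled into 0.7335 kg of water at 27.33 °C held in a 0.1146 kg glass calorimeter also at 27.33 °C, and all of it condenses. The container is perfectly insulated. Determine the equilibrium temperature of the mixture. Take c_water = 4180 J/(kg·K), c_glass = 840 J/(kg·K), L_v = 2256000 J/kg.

T_f ≈ 32.8 °C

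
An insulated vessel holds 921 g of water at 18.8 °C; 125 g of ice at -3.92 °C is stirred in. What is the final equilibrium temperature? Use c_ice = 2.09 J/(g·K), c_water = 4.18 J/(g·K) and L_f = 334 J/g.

T_f ≈ 6.8 °C

Conservation of energy gives ΣQ = 0:
warm ice to 0 °C: 125×2.09×(0 − (-3.92)) = 1024.1
  latent heat to melt: 125×334 = 41750
  meltwater 0→T: 125×4.18×T = 522.5 T
  water: 3849.8(T − 18.8)
4372.3 T = 72376 − 42774 = 29602
T ≈ 6.77 °C (positive, so assuming full melt was valid).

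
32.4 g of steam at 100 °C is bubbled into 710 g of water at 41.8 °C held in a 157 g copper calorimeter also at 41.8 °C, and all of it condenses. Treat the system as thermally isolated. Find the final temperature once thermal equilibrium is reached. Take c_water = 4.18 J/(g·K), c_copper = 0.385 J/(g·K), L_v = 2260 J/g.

T_f ≈ 67.4 °C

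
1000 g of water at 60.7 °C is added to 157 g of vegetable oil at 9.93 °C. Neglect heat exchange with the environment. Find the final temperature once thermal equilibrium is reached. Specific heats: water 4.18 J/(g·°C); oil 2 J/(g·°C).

T_f ≈ 57.2 °C

Set heat shed by the hot body equal to heat absorbed by the cold body:
1000*4.18*(60.7 − T) = 157*2*(T − 9.93)
4180(60.7 − T) = 314(T − 9.93)
4494 T = 256844  ⇒  T ≈ 57.15 °C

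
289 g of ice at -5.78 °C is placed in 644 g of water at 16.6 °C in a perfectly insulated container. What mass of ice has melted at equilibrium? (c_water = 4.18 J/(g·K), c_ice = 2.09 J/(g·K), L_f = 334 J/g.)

m_melted ≈ 123 g

Water can give up m c ΔT = 644·4.18·16.6 = 44686 J before reaching 0 °C.
Warming the ice to 0 °C takes 289·2.09·5.78 = 3491.2 J, leaving 41195 J for melting.
Fully melting the ice requires m_ice L_f = 289·334 = 96526 J.
41195 J < 96526 J, so only part of the ice melts and the system sits at 0 °C.
Mass melted = 41195/334 ≈ 123.3 g.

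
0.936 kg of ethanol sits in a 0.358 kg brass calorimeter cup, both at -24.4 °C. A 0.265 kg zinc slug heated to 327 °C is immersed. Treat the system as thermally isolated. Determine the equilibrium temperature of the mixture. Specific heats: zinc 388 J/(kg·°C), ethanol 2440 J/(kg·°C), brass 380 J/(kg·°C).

With ΣQ=0 the equilibrium temperature is the m·c-weighted mean:
T_f = (102.82×327 + 2283.8×(-24.4) + 136.04×(-24.4)) / (102.82 + 2283.8 + 136.04)
    = -25423 / 2522.7 ≈ -10.08 °C

T_f ≈ -10.1 °C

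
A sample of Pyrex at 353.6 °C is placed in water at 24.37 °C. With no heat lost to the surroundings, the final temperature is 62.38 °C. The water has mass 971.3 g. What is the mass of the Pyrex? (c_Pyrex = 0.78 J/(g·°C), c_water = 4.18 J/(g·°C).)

Net heat exchanged in the isolated system is zero:
m×0.78×(62.38 − 353.6) + 971.3×4.18×(62.38 − 24.37) = 0
-227.15 m = -154322
m = -154322/-227.15 ≈ 679.4 g

m ≈ 679 g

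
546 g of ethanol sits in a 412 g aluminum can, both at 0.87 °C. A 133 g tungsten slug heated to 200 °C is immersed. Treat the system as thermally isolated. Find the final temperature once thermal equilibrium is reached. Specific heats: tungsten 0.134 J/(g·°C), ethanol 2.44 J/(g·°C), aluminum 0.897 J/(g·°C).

T_f ≈ 2.9 °C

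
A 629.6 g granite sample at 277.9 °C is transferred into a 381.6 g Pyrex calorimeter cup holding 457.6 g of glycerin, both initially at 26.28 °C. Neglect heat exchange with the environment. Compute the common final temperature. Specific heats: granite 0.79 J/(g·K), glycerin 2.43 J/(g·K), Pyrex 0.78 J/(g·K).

T_f ≈ 91.9 °C

Net heat exchanged in the isolated system is zero:
629.6*0.79*(T − 277.9) + 457.6*2.43*(T − 26.28) + 381.6*0.78*(T − 26.28) = 0
497.38(T − 277.9) + 1112(T − 26.28) + 297.65(T − 26.28) = 0
1907 T = 175268
T = 175268 / 1907 = 91.9 °C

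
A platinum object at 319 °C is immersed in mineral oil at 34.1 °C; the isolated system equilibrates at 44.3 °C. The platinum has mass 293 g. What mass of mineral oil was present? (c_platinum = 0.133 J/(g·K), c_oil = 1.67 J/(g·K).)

m ≈ 628 g

|Q_platinum| = |Q_oil|:
293·0.133·(319 − 44.3) = m·1.67·(44.3 − 34.1)
17.03 m = 10705  ⇒  m ≈ 628.4 g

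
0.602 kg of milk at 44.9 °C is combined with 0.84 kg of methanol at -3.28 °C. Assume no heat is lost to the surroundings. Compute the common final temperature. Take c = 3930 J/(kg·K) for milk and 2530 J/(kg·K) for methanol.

T_f ≈ 22.1 °C

Heat gained plus heat lost sum to zero:
0.602×3930×(T − 44.9) + 0.84×2530×(T − (-3.28)) = 0
(2365.9 + 2125.2) T = 2365.9×44.9 + 2125.2×(-3.28)
T = 99256/4491.1 ≈ 22.10 °C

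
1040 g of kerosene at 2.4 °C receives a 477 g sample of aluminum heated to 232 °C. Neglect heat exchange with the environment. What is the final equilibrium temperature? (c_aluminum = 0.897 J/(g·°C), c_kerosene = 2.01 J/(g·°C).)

Let T be the final temperature. ΣQ_i = 0:
477·0.897·(T − 232) + 1040·2.01·(T − 2.4) = 0
(427.87 + 2090.4) T = 427.87·232 + 2090.4·2.4
T ≈ 41.41 °C

T_f ≈ 41.4 °C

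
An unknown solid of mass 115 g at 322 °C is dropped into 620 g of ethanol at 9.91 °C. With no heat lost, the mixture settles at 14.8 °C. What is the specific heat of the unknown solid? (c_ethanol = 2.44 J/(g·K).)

Heat lost by the unknown solid = heat gained by the ethanol:
115×c×(322 − 14.8) = 620×2.44×(14.8 − 9.91)
35328 c = 7397.6  ⇒  c ≈ 0.2094 J/(g·K)

c ≈ 0.209 J/(g·K)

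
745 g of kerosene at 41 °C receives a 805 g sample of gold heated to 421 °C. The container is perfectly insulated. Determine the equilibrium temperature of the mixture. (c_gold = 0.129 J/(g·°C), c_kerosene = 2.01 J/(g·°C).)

T_f ≈ 65.6 °C

T_f = Σ m_i c_i T_i / Σ m_i c_i:
T_f = (103.84*421 + 1497.4*41) / (103.84 + 1497.4)
    = 105114 / 1601.3 ≈ 65.64 °C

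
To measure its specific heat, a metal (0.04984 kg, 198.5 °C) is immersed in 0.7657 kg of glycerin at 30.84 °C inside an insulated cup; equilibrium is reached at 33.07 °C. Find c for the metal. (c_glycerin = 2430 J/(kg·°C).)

c ≈ 503 J/(kg·°C)

Heat lost by the metal = heat gained by the glycerin:
0.04984·c·(198.5 − 33.07) = 0.7657·2430·(33.07 − 30.84)
8.245 c = 4149.3  ⇒  c ≈ 503.2 J/(kg·°C)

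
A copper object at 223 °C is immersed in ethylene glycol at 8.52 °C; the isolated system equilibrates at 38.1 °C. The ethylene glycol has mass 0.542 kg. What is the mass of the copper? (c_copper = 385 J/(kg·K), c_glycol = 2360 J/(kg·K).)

Taking heat into each body as positive, Σ m c ΔT = 0:
m·385·(38.1 − 223) + 0.542·2360·(38.1 − 8.52) = 0
-71186 m = -37836
m = -37836/-71186 ≈ 0.5315 kg

m ≈ 0.532 kg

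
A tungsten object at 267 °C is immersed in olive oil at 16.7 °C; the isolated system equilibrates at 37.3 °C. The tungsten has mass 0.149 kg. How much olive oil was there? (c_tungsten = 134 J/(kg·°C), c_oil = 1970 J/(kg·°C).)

m ≈ 0.113 kg

Heat lost by the tungsten = heat gained by the oil:
0.149·134·(267 − 37.3) = m·1970·(37.3 − 16.7)
40582 m = 4586.2  ⇒  m ≈ 0.113 kg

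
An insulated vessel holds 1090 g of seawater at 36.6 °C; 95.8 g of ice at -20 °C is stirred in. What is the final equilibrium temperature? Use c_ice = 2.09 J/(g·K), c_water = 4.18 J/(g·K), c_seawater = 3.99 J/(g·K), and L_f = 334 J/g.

T_f ≈ 25.9 °C

Setting the total heat transfer to zero:
ice -20→0 °C: 95.8·2.09·20 = 4004.4
  latent heat to melt: 95.8·334 = 31997
  warm the meltwater: 400.44 T
  seawater: 4349.1(T − 36.6)
4749.5 T = 159177 − 36002 = 123175
T ≈ 25.93 °C. Since T > 0 °C, the all-ice-melts assumption holds.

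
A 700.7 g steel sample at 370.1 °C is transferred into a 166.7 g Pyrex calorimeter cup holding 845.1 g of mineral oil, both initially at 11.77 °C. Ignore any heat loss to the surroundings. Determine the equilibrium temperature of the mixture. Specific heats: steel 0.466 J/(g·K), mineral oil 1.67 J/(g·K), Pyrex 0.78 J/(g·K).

T_f ≈ 74.4 °C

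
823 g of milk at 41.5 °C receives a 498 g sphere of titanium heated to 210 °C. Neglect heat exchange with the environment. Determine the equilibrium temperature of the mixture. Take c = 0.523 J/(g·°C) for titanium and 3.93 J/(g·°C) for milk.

Heat gained plus heat lost sum to zero:
498*0.523*(T − 210) + 823*3.93*(T − 41.5) = 0
3494.8 T = 188923
T = 188923/3494.8 ≈ 54.06 °C

T_f ≈ 54.1 °C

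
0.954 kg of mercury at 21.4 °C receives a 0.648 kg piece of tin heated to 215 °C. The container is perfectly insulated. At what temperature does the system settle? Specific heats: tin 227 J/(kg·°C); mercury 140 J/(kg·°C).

T_f ≈ 122.9 °C

Net heat exchanged in the isolated system is zero:
0.648*227*(T − 215) + 0.954*140*(T − 21.4) = 0
147.1(T − 215) + 133.56(T − 21.4) = 0
280.66 T = 34484
T = 34484 / 280.66 = 123 °C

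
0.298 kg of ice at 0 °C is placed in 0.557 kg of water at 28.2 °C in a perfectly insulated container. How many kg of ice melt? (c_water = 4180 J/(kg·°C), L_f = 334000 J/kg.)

m_melted ≈ 0.197 kg

Water can give up m c ΔT = 0.557×4180×28.2 = 65657 J before reaching 0 °C.
To melt every bit of ice: 0.298×334000 = 99532 J.
65657 J < 99532 J, so only part of the ice melts and the system sits at 0 °C.
m_melted×334000 = 65657  ⇒  m_melted ≈ 0.1966 kg.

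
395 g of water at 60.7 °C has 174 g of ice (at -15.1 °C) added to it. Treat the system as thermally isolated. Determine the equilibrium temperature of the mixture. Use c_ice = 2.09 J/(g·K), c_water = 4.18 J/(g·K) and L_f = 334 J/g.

T_f ≈ 15.4 °C

Let T be the final temperature. ΣQ_i = 0:
warm ice to 0 °C: 174·2.09·(0 − (-15.1)) = 5491.3
  melt ice: 174·334 = 58116
  warm the meltwater: 727.32 T
  water: 1651.1(T − 60.7)
2378.4 T = 100222 − 63607 = 36615
T ≈ 15.39 °C — above 0 °C, consistent with complete melting.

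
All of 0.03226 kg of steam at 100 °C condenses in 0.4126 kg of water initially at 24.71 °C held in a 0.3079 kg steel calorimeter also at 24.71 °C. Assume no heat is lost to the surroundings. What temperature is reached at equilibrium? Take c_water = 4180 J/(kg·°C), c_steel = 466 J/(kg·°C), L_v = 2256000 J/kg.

Heat gained plus heat lost sum to zero:
latent heat released on condensation: 0.03226·2256000 = 72779; condensed water 100 °C→T: 134.85(T − 100); water warms: 0.4126·4180·(T − 24.71) = 1724.7(T − 24.71); steel cup: 0.3079·466·(T − 24.71) = 143.48(T − 24.71)
2003 T = 72779 + 13485 + 46162 = 132425
T ≈ 66.11 °C — below 100 °C, confirming all the steam condensed.

T_f ≈ 66.1 °C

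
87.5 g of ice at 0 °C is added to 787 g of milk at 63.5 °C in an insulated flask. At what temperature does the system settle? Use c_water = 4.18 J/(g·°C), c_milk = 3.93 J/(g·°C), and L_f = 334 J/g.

Sum of m c ΔT and latent-heat terms is zero:
melt ice: 87.5×334 = 29225
  warm the meltwater: 365.75 T
  milk: 3092.9(T − 63.5)
3458.7 T = 196400 − 29225 = 167175
T ≈ 48.34 °C. Since T > 0 °C, the all-ice-melts assumption holds.

T_f ≈ 48.3 °C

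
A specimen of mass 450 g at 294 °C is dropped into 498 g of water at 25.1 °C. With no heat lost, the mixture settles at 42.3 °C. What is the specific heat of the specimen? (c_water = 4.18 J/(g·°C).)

c ≈ 0.316 J/(g·°C)

Heat lost by the specimen = heat gained by the water:
450×c×(294 − 42.3) = 498×4.18×(42.3 − 25.1)
113265 c = 35804  ⇒  c ≈ 0.3161 J/(g·°C)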